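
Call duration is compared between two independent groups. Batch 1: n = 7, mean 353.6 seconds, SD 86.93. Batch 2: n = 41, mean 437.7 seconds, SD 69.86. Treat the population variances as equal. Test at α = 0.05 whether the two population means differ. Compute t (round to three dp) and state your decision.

t = -2.844; reject H0

Let group 1 = batch 1, group 2 = batch 2. H0: μ_1 = μ_2; H1: μ_1 ≠ μ_2 (two-sample pooled-variance t-test, two-sided).
s_p² = [(7−1)·86.93² + (41−1)·69.86²]/(7+41−2) = 5229.52
t = (353.6 − 437.7)/√[5229.52·(1/7 + 1/41)] = -2.844
df = n₁ + n₂ − 2 = 46
Two-sided p-value ≈ 0.0066
Since p ≈ 0.0066 < α = 0.05, reject H0; the evidence is statistically significant.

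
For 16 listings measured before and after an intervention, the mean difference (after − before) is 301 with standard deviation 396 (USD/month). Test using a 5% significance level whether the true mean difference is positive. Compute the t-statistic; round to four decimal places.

H0: μ_d = 0; H1: μ_d > 0 (paired t-test on the differences, right-tailed).
t = d̄/(s_d/√n) = 301/(396/√16) = 3.0404
df = n − 1 = 15
p-value = P(T ≥ 3.0404) ≈ 0.004
Since p ≈ 0.004 < α = 0.05, reject H0; the evidence is statistically significant.

3.0404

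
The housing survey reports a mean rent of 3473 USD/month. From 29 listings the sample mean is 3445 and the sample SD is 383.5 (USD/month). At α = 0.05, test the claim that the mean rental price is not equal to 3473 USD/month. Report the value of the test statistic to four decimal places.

-0.3932

H0: μ = 3473; H1: μ ≠ 3473 (one-sample t-test, two-sided).
t = (x̄ − μ₀)/(s/√n) = (3445 − 3473)/(383.5/√29) = -0.3932
df = n − 1 = 28
Two-sided p-value ≈ 0.6972
Since p ≈ 0.6972 > α = 0.05, fail to reject H0; the evidence is not statistically significant.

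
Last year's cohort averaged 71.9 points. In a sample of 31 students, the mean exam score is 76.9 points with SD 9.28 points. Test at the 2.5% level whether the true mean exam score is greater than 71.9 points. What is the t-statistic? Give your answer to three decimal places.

3.000

H0: μ = 71.9; H1: μ > 71.9 (one-sample t-test, right-tailed).
t = (x̄ − μ₀)/(s/√n) = (76.9 − 71.9)/(9.28/√31) = 3.000
df = n − 1 = 30
p-value = P(T ≥ 3.000) ≈ 0.0027
Since p ≈ 0.0027 < α = 0.025, reject H0; the data support H1.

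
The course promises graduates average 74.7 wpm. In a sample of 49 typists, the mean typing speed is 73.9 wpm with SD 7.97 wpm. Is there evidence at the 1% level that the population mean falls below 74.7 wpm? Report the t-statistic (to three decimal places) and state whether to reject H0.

t = -0.703; fail to reject H0

H0: μ = 74.7; H1: μ < 74.7 (one-sample t-test, left-tailed).
t = (x̄ − μ₀)/(s/√n) = (73.9 − 74.7)/(7.97/√49) = -0.703
df = n − 1 = 48
p-value = P(T ≤ -0.703) ≈ 0.2428
Since p ≈ 0.2428 > α = 0.01, fail to reject H0; the data do not provide sufficient evidence against H0.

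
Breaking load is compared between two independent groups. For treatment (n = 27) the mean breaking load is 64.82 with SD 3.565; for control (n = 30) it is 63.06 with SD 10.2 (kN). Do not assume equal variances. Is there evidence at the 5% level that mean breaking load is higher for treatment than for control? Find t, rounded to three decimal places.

Let group 1 = treatment, group 2 = control. H0: μ_1 = μ_2; H1: μ_1 > μ_2 (Welch's two-sample t-test, right-tailed).
t = (x̄_1 − x̄_2)/√(s_1²/n_1 + s_2²/n_2) = (64.82 − 63.06)/√(3.565²/27 + 10.2²/30) = 0.887
Welch–Satterthwaite df ≈ 36.65
p-value = P(T ≥ 0.887) ≈ 0.1905
Since p ≈ 0.1905 > α = 0.05, fail to reject H0; the evidence is not statistically significant.

0.887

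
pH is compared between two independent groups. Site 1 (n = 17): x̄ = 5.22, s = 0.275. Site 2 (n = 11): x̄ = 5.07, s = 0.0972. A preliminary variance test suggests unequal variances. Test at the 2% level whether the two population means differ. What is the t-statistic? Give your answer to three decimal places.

Let group 1 = site 1, group 2 = site 2. H0: μ_1 = μ_2; H1: μ_1 ≠ μ_2 (Welch's two-sample t-test, two-sided).
t = (x̄_1 − x̄_2)/√(s_1²/n_1 + s_2²/n_2) = (5.22 − 5.07)/√(0.275²/17 + 0.0972²/11) = 2.059
Welch–Satterthwaite df ≈ 21.49
Two-sided p-value ≈ 0.0518
Since p ≈ 0.0518 > α = 0.02, fail to reject H0; the evidence is not statistically significant.

2.059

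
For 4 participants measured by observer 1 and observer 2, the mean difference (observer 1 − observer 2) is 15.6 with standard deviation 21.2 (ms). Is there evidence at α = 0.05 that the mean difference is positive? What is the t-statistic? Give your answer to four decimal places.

1.4717

H0: μ_d = 0; H1: μ_d > 0 (paired t-test on the differences, right-tailed).
t = d̄/(s_d/√n) = 15.6/(21.2/√4) = 1.4717
df = n − 1 = 3
p-value = P(T ≥ 1.4717) ≈ 0.119
Since p ≈ 0.119 > α = 0.05, fail to reject H0; the data do not provide sufficient evidence against H0.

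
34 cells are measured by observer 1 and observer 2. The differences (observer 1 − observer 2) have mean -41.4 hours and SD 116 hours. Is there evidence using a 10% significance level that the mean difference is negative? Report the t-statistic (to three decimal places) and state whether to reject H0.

H0: μ_d = 0; H1: μ_d < 0 (paired t-test on the differences, left-tailed).
t = d̄/(s_d/√n) = -41.4/(116/√34) = -2.081
df = n − 1 = 33
p-value = P(T ≤ -2.081) ≈ 0.0226
Since p ≈ 0.0226 < α = 0.1, reject H0; the evidence is statistically significant.

t = -2.081; reject H0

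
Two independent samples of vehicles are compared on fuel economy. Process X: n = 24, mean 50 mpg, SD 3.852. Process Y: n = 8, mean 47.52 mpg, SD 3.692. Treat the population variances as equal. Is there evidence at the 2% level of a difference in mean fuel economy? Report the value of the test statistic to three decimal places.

Let group 1 = process X, group 2 = process Y. H0: μ_1 = μ_2; H1: μ_1 ≠ μ_2 (two-sample pooled-variance t-test, two-sided).
s_p² = [(24−1)·3.852² + (8−1)·3.692²]/(24+8−2) = 14.5563
t = (50 − 47.52)/√[14.5563·(1/24 + 1/8)] = 1.592
df = n₁ + n₂ − 2 = 30
Two-sided p-value ≈ 0.122
Since p ≈ 0.122 > α = 0.02, fail to reject H0; the data do not provide sufficient evidence against H0.

1.592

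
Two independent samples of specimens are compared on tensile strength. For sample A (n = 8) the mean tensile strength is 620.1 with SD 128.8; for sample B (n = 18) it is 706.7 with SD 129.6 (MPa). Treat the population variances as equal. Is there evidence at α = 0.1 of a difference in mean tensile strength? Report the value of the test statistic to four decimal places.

-1.5754

Let group 1 = sample A, group 2 = sample B. H0: μ_1 = μ_2; H1: μ_1 ≠ μ_2 (two-sample pooled-variance t-test, two-sided).
s_p² = [(8−1)·128.8² + (18−1)·129.6²]/(8+18−2) = 16735.9
t = (620.1 − 706.7)/√[16735.9·(1/8 + 1/18)] = -1.5754
df = n₁ + n₂ − 2 = 24
Two-sided p-value ≈ 0.128
Since p ≈ 0.128 > α = 0.1, fail to reject H0; the data do not provide sufficient evidence against H0.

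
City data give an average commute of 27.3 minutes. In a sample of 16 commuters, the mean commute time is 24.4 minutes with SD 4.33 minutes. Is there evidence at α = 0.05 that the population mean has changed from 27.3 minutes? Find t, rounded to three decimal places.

-2.679

H0: μ = 27.3; H1: μ ≠ 27.3 (one-sample t-test, two-sided).
t = (x̄ − μ₀)/(s/√n) = (24.4 − 27.3)/(4.33/√16) = -2.679
df = n − 1 = 15
Two-sided p-value ≈ 0.017
Since p ≈ 0.017 < α = 0.05, reject H0; the data support H1.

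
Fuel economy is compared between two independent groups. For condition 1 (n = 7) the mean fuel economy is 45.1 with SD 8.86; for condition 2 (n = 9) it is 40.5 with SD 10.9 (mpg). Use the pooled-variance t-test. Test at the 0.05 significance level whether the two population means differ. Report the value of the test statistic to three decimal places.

Let group 1 = condition 1, group 2 = condition 2. H0: μ_1 = μ_2; H1: μ_1 ≠ μ_2 (two-sample pooled-variance t-test, two-sided).
s_p² = [(7−1)·8.86² + (9−1)·10.9²]/(7+9−2) = 101.534
t = (45.1 − 40.5)/√[101.534·(1/7 + 1/9)] = 0.906
df = n₁ + n₂ − 2 = 14
Two-sided p-value ≈ 0.3803
Since p ≈ 0.3803 > α = 0.05, fail to reject H0; the evidence is not statistically significant.

0.906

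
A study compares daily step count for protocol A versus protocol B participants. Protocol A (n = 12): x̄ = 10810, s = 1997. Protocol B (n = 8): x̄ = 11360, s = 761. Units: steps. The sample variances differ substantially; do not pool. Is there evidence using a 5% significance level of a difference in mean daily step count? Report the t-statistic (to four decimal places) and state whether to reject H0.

Let group 1 = protocol A, group 2 = protocol B. H0: μ_1 = μ_2; H1: μ_1 ≠ μ_2 (Welch's two-sample t-test, two-sided).
t = (x̄_1 − x̄_2)/√(s_1²/n_1 + s_2²/n_2) = (10810 − 11360)/√(1997²/12 + 761²/8) = -0.8645
Welch–Satterthwaite df ≈ 15.18
Two-sided p-value ≈ 0.401
Since p ≈ 0.401 > α = 0.05, fail to reject H0; the evidence is not statistically significant.

t = -0.8645; fail to reject H0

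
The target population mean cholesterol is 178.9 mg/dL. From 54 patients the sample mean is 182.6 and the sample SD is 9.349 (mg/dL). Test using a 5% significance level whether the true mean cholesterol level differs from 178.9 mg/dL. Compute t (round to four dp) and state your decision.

H0: μ = 178.9; H1: μ ≠ 178.9 (one-sample t-test, two-sided).
t = (x̄ − μ₀)/(s/√n) = (182.6 − 178.9)/(9.349/√54) = 2.9083
df = n − 1 = 53
Two-sided p-value ≈ 0.005
Since p ≈ 0.005 < α = 0.05, reject H0; the evidence is statistically significant.

t = 2.9083; reject H0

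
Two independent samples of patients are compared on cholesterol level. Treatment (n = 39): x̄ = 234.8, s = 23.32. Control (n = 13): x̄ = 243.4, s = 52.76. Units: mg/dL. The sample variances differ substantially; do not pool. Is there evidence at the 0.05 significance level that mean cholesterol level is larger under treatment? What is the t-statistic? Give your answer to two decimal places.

-0.57

Let group 1 = treatment, group 2 = control. H0: μ_1 = μ_2; H1: μ_1 > μ_2 (Welch's two-sample t-test, right-tailed).
t = (x̄_1 − x̄_2)/√(s_1²/n_1 + s_2²/n_2) = (234.8 − 243.4)/√(23.32²/39 + 52.76²/13) = -0.57
Welch–Satterthwaite df ≈ 13.60
p-value = P(T ≥ -0.57) ≈ 0.711
Since p ≈ 0.711 > α = 0.05, fail to reject H0; the evidence is not statistically significant.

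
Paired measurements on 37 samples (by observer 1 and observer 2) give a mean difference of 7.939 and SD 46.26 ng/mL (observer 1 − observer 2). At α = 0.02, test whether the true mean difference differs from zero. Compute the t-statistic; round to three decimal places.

H0: μ_d = 0; H1: μ_d ≠ 0 (paired t-test on the differences, two-sided).
t = d̄/(s_d/√n) = 7.939/(46.26/√37) = 1.044
df = n − 1 = 36
Two-sided p-value ≈ 0.303
Since p ≈ 0.303 > α = 0.02, fail to reject H0; the evidence is not statistically significant.

1.044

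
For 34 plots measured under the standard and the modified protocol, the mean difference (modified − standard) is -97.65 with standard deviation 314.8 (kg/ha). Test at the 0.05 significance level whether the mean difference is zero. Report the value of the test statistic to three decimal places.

-1.809

H0: μ_d = 0; H1: μ_d ≠ 0 (paired t-test on the differences, two-sided).
t = d̄/(s_d/√n) = -97.65/(314.8/√34) = -1.809
df = n − 1 = 33
Two-sided p-value ≈ 0.0796
Since p ≈ 0.0796 > α = 0.05, fail to reject H0; the data do not provide sufficient evidence against H0.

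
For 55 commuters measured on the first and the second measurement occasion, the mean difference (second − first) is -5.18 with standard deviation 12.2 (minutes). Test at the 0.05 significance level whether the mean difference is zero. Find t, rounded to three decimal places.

H0: μ_d = 0; H1: μ_d ≠ 0 (paired t-test on the differences, two-sided).
t = d̄/(s_d/√n) = -5.18/(12.2/√55) = -3.149
df = n − 1 = 54
Two-sided p-value ≈ 0.0027
Since p ≈ 0.0027 < α = 0.05, reject H0; the evidence is statistically significant.

-3.149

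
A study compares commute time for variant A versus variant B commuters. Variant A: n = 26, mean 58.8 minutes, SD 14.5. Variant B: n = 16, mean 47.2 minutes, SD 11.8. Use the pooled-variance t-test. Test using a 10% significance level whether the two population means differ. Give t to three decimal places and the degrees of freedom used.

t = 2.694, df = 40

Let group 1 = variant A, group 2 = variant B. H0: μ_1 = μ_2; H1: μ_1 ≠ μ_2 (two-sample pooled-variance t-test, two-sided).
s_p² = [(26−1)·14.5² + (16−1)·11.8²]/(26+16−2) = 183.621
t = (58.8 − 47.2)/√[183.621·(1/26 + 1/16)] = 2.694
df = n₁ + n₂ − 2 = 40
Two-sided p-value ≈ 0.010
Since p ≈ 0.010 < α = 0.1, reject H0; the data support H1.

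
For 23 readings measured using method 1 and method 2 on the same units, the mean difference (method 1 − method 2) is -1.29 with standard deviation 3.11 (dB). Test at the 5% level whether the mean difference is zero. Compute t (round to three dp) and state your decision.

H0: μ_d = 0; H1: μ_d ≠ 0 (paired t-test on the differences, two-sided).
t = d̄/(s_d/√n) = -1.29/(3.11/√23) = -1.989
df = n − 1 = 22
Two-sided p-value ≈ 0.059
Since p ≈ 0.059 > α = 0.05, fail to reject H0; the evidence is not statistically significant.

t = -1.989; fail to reject H0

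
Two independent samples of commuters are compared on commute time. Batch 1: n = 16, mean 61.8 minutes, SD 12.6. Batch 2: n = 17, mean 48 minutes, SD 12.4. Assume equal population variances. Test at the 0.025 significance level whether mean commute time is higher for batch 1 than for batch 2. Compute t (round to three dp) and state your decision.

Let group 1 = batch 1, group 2 = batch 2. H0: μ_1 = μ_2; H1: μ_1 > μ_2 (two-sample pooled-variance t-test, right-tailed).
s_p² = [(16−1)·12.6² + (17−1)·12.4²]/(16+17−2) = 156.179
t = (61.8 − 48)/√[156.179·(1/16 + 1/17)] = 3.170
df = n₁ + n₂ − 2 = 31
p-value = P(T ≥ 3.170) ≈ 0.002
Since p ≈ 0.002 < α = 0.025, reject H0; the data support H1.

t = 3.170; reject H0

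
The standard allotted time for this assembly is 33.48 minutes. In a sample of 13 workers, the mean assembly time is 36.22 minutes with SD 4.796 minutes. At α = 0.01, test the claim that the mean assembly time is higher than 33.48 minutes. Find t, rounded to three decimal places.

H0: μ = 33.48; H1: μ > 33.48 (one-sample t-test, right-tailed).
t = (x̄ − μ₀)/(s/√n) = (36.22 − 33.48)/(4.796/√13) = 2.060
df = n − 1 = 12
p-value = P(T ≥ 2.060) ≈ 0.031
Since p ≈ 0.031 > α = 0.01, fail to reject H0; the evidence is not statistically significant.

2.060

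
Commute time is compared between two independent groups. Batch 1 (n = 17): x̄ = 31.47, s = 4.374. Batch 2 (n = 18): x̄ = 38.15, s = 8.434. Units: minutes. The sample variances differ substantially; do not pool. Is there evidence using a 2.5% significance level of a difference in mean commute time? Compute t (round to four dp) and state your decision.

Let group 1 = batch 1, group 2 = batch 2. H0: μ_1 = μ_2; H1: μ_1 ≠ μ_2 (Welch's two-sample t-test, two-sided).
t = (x̄_1 − x̄_2)/√(s_1²/n_1 + s_2²/n_2) = (31.47 − 38.15)/√(4.374²/17 + 8.434²/18) = -2.9646
Welch–Satterthwaite df ≈ 25.84
Two-sided p-value ≈ 0.0064
Since p ≈ 0.0064 < α = 0.025, reject H0; the data support H1.

t = -2.9646; reject H0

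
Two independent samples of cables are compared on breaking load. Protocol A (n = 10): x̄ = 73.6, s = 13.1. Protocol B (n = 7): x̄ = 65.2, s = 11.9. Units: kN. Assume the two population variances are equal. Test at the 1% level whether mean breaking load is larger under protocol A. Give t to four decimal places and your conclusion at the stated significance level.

t = 1.3492; fail to reject H0

Let group 1 = protocol A, group 2 = protocol B. H0: μ_1 = μ_2; H1: μ_1 > μ_2 (two-sample pooled-variance t-test, right-tailed).
s_p² = [(10−1)·13.1² + (7−1)·11.9²]/(10+7−2) = 159.61
t = (73.6 − 65.2)/√[159.61·(1/10 + 1/7)] = 1.3492
df = n₁ + n₂ − 2 = 15
p-value = P(T ≥ 1.3492) ≈ 0.099
Since p ≈ 0.099 > α = 0.01, fail to reject H0; the evidence is not statistically significant.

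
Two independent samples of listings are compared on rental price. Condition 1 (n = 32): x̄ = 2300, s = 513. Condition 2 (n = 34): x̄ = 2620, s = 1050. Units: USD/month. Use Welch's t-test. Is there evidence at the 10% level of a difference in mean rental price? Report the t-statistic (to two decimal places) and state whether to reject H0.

t = -1.59; fail to reject H0

Let group 1 = condition 1, group 2 = condition 2. H0: μ_1 = μ_2; H1: μ_1 ≠ μ_2 (Welch's two-sample t-test, two-sided).
t = (x̄_1 − x̄_2)/√(s_1²/n_1 + s_2²/n_2) = (2300 − 2620)/√(513²/32 + 1050²/34) = -1.59
Welch–Satterthwaite df ≈ 48.54
Two-sided p-value ≈ 0.1190
Since p ≈ 0.1190 > α = 0.1, fail to reject H0; the evidence is not statistically significant.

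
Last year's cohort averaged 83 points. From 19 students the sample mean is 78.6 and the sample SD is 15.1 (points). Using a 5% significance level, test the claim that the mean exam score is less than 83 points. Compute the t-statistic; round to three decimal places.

H0: μ = 83; H1: μ < 83 (one-sample t-test, left-tailed).
t = (x̄ − μ₀)/(s/√n) = (78.6 − 83)/(15.1/√19) = -1.270
df = n − 1 = 18
p-value = P(T ≤ -1.270) ≈ 0.110
Since p ≈ 0.110 > α = 0.05, fail to reject H0; the evidence is not statistically significant.

-1.270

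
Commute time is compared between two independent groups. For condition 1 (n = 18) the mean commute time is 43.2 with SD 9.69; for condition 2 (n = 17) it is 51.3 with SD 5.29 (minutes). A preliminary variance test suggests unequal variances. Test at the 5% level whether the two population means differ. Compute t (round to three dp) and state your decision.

t = -3.092; reject H0

Let group 1 = condition 1, group 2 = condition 2. H0: μ_1 = μ_2; H1: μ_1 ≠ μ_2 (Welch's two-sample t-test, two-sided).
t = (x̄_1 − x̄_2)/√(s_1²/n_1 + s_2²/n_2) = (43.2 − 51.3)/√(9.69²/18 + 5.29²/17) = -3.092
Welch–Satterthwaite df ≈ 26.61
Two-sided p-value ≈ 0.005
Since p ≈ 0.005 < α = 0.05, reject H0; the evidence is statistically significant.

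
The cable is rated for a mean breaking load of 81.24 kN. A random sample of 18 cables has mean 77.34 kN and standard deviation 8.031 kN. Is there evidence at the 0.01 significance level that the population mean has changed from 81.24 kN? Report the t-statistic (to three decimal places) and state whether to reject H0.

H0: μ = 81.24; H1: μ ≠ 81.24 (one-sample t-test, two-sided).
t = (x̄ − μ₀)/(s/√n) = (77.34 − 81.24)/(8.031/√18) = -2.060
df = n − 1 = 17
Two-sided p-value ≈ 0.0550
Since p ≈ 0.0550 > α = 0.01, fail to reject H0; the data do not provide sufficient evidence against H0.

t = -2.060; fail to reject H0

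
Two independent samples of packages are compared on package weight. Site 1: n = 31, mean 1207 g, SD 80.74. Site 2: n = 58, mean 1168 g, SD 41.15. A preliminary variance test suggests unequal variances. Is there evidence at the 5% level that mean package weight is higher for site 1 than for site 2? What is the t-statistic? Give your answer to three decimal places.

2.520

Let group 1 = site 1, group 2 = site 2. H0: μ_1 = μ_2; H1: μ_1 > μ_2 (Welch's two-sample t-test, right-tailed).
t = (x̄_1 − x̄_2)/√(s_1²/n_1 + s_2²/n_2) = (1207 − 1168)/√(80.74²/31 + 41.15²/58) = 2.520
Welch–Satterthwaite df ≈ 38.52
p-value = P(T ≥ 2.520) ≈ 0.008
Since p ≈ 0.008 < α = 0.05, reject H0; the evidence is statistically significant.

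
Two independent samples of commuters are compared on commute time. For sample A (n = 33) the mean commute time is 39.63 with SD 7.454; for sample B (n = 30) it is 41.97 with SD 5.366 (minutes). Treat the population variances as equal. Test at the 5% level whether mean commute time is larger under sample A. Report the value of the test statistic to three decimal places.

-1.417

Let group 1 = sample A, group 2 = sample B. H0: μ_1 = μ_2; H1: μ_1 > μ_2 (two-sample pooled-variance t-test, right-tailed).
s_p² = [(33−1)·7.454² + (30−1)·5.366²]/(33+30−2) = 42.8363
t = (39.63 − 41.97)/√[42.8363·(1/33 + 1/30)] = -1.417
df = n₁ + n₂ − 2 = 61
p-value = P(T ≥ -1.417) ≈ 0.9193
Since p ≈ 0.9193 > α = 0.05, fail to reject H0; the evidence is not statistically significant.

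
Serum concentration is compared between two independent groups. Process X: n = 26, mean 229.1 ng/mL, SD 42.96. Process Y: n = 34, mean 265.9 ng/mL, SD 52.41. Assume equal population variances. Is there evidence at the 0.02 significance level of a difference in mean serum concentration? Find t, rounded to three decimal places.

Let group 1 = process X, group 2 = process Y. H0: μ_1 = μ_2; H1: μ_1 ≠ μ_2 (two-sample pooled-variance t-test, two-sided).
s_p² = [(26−1)·42.96² + (34−1)·52.41²]/(26+34−2) = 2358.34
t = (229.1 − 265.9)/√[2358.34·(1/26 + 1/34)] = -2.909
df = n₁ + n₂ − 2 = 58
Two-sided p-value ≈ 0.0051
Since p ≈ 0.0051 < α = 0.02, reject H0; the evidence is statistically significant.

-2.909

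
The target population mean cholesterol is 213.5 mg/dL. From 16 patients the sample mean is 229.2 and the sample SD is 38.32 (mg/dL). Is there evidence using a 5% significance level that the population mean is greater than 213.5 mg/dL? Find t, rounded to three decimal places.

1.639

H0: μ = 213.5; H1: μ > 213.5 (one-sample t-test, right-tailed).
t = (x̄ − μ₀)/(s/√n) = (229.2 − 213.5)/(38.32/√16) = 1.639
df = n − 1 = 15
p-value = P(T ≥ 1.639) ≈ 0.061
Since p ≈ 0.061 > α = 0.05, fail to reject H0; the evidence is not statistically significant.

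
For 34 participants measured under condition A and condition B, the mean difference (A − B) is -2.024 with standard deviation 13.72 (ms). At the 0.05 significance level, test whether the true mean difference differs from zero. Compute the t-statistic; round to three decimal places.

-0.860

H0: μ_d = 0; H1: μ_d ≠ 0 (paired t-test on the differences, two-sided).
t = d̄/(s_d/√n) = -2.024/(13.72/√34) = -0.860
df = n − 1 = 33
Two-sided p-value ≈ 0.396
Since p ≈ 0.396 > α = 0.05, fail to reject H0; the evidence is not statistically significant.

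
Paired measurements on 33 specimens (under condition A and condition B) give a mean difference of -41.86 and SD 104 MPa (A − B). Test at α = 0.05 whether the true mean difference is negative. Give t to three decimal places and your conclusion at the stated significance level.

H0: μ_d = 0; H1: μ_d < 0 (paired t-test on the differences, left-tailed).
t = d̄/(s_d/√n) = -41.86/(104/√33) = -2.312
df = n − 1 = 32
p-value = P(T ≤ -2.312) ≈ 0.014
Since p ≈ 0.014 < α = 0.05, reject H0; the data support H1.

t = -2.312; reject H0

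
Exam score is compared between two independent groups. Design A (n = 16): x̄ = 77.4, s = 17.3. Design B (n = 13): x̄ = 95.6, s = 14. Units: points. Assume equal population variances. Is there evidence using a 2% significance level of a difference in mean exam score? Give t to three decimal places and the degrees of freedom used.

Let group 1 = design A, group 2 = design B. H0: μ_1 = μ_2; H1: μ_1 ≠ μ_2 (two-sample pooled-variance t-test, two-sided).
s_p² = [(16−1)·17.3² + (13−1)·14²]/(16+13−2) = 253.383
t = (77.4 − 95.6)/√[253.383·(1/16 + 1/13)] = -3.062
df = n₁ + n₂ − 2 = 27
Two-sided p-value ≈ 0.0049
Since p ≈ 0.0049 < α = 0.02, reject H0; the evidence is statistically significant.

t = -3.062, df = 27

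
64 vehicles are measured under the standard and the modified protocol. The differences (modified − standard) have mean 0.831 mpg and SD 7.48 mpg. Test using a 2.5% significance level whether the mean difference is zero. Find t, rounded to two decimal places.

H0: μ_d = 0; H1: μ_d ≠ 0 (paired t-test on the differences, two-sided).
t = d̄/(s_d/√n) = 0.831/(7.48/√64) = 0.89
df = n − 1 = 63
Two-sided p-value ≈ 0.3775
Since p ≈ 0.3775 > α = 0.025, fail to reject H0; the data do not provide sufficient evidence against H0.

0.89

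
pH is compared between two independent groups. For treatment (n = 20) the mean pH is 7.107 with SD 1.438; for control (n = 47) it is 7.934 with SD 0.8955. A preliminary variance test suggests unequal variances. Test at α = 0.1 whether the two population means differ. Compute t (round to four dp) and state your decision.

t = -2.3828; reject H0

Let group 1 = treatment, group 2 = control. H0: μ_1 = μ_2; H1: μ_1 ≠ μ_2 (Welch's two-sample t-test, two-sided).
t = (x̄_1 − x̄_2)/√(s_1²/n_1 + s_2²/n_2) = (7.107 − 7.934)/√(1.438²/20 + 0.8955²/47) = -2.3828
Welch–Satterthwaite df ≈ 25.50
Two-sided p-value ≈ 0.0249
Since p ≈ 0.0249 < α = 0.1, reject H0; the evidence is statistically significant.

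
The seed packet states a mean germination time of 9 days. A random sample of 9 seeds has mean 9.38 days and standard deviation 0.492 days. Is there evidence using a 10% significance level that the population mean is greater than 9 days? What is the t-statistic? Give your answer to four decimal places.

2.3171

H0: μ = 9; H1: μ > 9 (one-sample t-test, right-tailed).
t = (x̄ − μ₀)/(s/√n) = (9.38 − 9)/(0.492/√9) = 2.3171
df = n − 1 = 8
p-value = P(T ≥ 2.3171) ≈ 0.025
Since p ≈ 0.025 < α = 0.1, reject H0; the data support H1.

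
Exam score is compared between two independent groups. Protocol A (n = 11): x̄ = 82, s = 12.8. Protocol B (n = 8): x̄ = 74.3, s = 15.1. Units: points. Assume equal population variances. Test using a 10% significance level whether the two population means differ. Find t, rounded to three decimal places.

1.201

Let group 1 = protocol A, group 2 = protocol B. H0: μ_1 = μ_2; H1: μ_1 ≠ μ_2 (two-sample pooled-variance t-test, two-sided).
s_p² = [(11−1)·12.8² + (8−1)·15.1²]/(11+8−2) = 190.263
t = (82 − 74.3)/√[190.263·(1/11 + 1/8)] = 1.201
df = n₁ + n₂ − 2 = 17
Two-sided p-value ≈ 0.246
Since p ≈ 0.246 > α = 0.1, fail to reject H0; the data do not provide sufficient evidence against H0.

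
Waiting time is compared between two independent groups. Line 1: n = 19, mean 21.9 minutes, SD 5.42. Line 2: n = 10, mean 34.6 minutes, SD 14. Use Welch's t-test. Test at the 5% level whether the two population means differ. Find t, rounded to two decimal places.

-2.76

Let group 1 = line 1, group 2 = line 2. H0: μ_1 = μ_2; H1: μ_1 ≠ μ_2 (Welch's two-sample t-test, two-sided).
t = (x̄_1 − x̄_2)/√(s_1²/n_1 + s_2²/n_2) = (21.9 − 34.6)/√(5.42²/19 + 14²/10) = -2.76
Welch–Satterthwaite df ≈ 10.44
Two-sided p-value ≈ 0.019
Since p ≈ 0.019 < α = 0.05, reject H0; the data support H1.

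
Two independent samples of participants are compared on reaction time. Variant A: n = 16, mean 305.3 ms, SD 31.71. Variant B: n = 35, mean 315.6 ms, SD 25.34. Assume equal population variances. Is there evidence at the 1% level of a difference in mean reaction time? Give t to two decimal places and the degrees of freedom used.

Let group 1 = variant A, group 2 = variant B. H0: μ_1 = μ_2; H1: μ_1 ≠ μ_2 (two-sample pooled-variance t-test, two-sided).
s_p² = [(16−1)·31.71² + (35−1)·25.34²]/(16+35−2) = 753.363
t = (305.3 − 315.6)/√[753.363·(1/16 + 1/35)] = -1.24
df = n₁ + n₂ − 2 = 49
Two-sided p-value ≈ 0.220
Since p ≈ 0.220 > α = 0.01, fail to reject H0; the evidence is not statistically significant.

t = -1.24, df = 49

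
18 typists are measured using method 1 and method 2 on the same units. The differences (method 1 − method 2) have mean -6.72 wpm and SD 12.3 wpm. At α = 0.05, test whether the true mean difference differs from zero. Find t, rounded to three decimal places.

H0: μ_d = 0; H1: μ_d ≠ 0 (paired t-test on the differences, two-sided).
t = d̄/(s_d/√n) = -6.72/(12.3/√18) = -2.318
df = n − 1 = 17
Two-sided p-value ≈ 0.033
Since p ≈ 0.033 < α = 0.05, reject H0; the data support H1.

-2.318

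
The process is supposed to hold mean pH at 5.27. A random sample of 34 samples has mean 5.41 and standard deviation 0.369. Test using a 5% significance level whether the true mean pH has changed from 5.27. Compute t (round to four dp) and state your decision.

H0: μ = 5.27; H1: μ ≠ 5.27 (one-sample t-test, two-sided).
t = (x̄ − μ₀)/(s/√n) = (5.41 − 5.27)/(0.369/√34) = 2.2123
df = n − 1 = 33
Two-sided p-value ≈ 0.0340
Since p ≈ 0.0340 < α = 0.05, reject H0; the evidence is statistically significant.

t = 2.2123; reject H0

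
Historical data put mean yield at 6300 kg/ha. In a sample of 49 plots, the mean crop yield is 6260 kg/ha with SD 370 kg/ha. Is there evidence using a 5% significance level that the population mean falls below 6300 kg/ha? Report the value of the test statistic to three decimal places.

-0.757

H0: μ = 6300; H1: μ < 6300 (one-sample t-test, left-tailed).
t = (x̄ − μ₀)/(s/√n) = (6260 − 6300)/(370/√49) = -0.757
df = n − 1 = 48
p-value = P(T ≤ -0.757) ≈ 0.2264
Since p ≈ 0.2264 > α = 0.05, fail to reject H0; the evidence is not statistically significant.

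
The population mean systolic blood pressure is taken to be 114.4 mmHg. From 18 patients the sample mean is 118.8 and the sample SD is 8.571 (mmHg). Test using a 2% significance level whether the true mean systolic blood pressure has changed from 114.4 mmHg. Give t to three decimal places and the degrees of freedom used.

t = 2.178, df = 17

H0: μ = 114.4; H1: μ ≠ 114.4 (one-sample t-test, two-sided).
t = (x̄ − μ₀)/(s/√n) = (118.8 − 114.4)/(8.571/√18) = 2.178
df = n − 1 = 17
Two-sided p-value ≈ 0.0438
Since p ≈ 0.0438 > α = 0.02, fail to reject H0; the data do not provide sufficient evidence against H0.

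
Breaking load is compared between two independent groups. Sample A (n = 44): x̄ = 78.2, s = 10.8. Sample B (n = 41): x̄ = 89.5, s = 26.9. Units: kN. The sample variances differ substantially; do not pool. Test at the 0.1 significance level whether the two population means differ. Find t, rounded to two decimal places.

Let group 1 = sample A, group 2 = sample B. H0: μ_1 = μ_2; H1: μ_1 ≠ μ_2 (Welch's two-sample t-test, two-sided).
t = (x̄_1 − x̄_2)/√(s_1²/n_1 + s_2²/n_2) = (78.2 − 89.5)/√(10.8²/44 + 26.9²/41) = -2.51
Welch–Satterthwaite df ≈ 51.83
Two-sided p-value ≈ 0.0153
Since p ≈ 0.0153 < α = 0.1, reject H0; the data support H1.

-2.51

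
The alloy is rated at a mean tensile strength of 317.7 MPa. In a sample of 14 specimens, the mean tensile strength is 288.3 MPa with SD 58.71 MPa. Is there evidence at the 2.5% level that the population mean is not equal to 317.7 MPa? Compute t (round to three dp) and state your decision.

t = -1.874; fail to reject H0

H0: μ = 317.7; H1: μ ≠ 317.7 (one-sample t-test, two-sided).
t = (x̄ − μ₀)/(s/√n) = (288.3 − 317.7)/(58.71/√14) = -1.874
df = n − 1 = 13
Two-sided p-value ≈ 0.0836
Since p ≈ 0.0836 > α = 0.025, fail to reject H0; the data do not provide sufficient evidence against H0.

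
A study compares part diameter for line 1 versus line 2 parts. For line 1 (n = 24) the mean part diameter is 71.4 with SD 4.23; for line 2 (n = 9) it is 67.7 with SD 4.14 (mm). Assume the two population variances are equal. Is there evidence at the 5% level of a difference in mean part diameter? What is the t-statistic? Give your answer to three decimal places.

2.250

Let group 1 = line 1, group 2 = line 2. H0: μ_1 = μ_2; H1: μ_1 ≠ μ_2 (two-sample pooled-variance t-test, two-sided).
s_p² = [(24−1)·4.23² + (9−1)·4.14²]/(24+9−2) = 17.6985
t = (71.4 − 67.7)/√[17.6985·(1/24 + 1/9)] = 2.250
df = n₁ + n₂ − 2 = 31
Two-sided p-value ≈ 0.032
Since p ≈ 0.032 < α = 0.05, reject H0; the evidence is statistically significant.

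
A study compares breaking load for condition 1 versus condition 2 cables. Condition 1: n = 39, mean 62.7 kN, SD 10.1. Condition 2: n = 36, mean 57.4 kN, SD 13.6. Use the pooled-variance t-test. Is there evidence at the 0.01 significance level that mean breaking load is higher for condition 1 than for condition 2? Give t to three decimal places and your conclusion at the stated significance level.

t = 1.926; fail to reject H0

Let group 1 = condition 1, group 2 = condition 2. H0: μ_1 = μ_2; H1: μ_1 > μ_2 (two-sample pooled-variance t-test, right-tailed).
s_p² = [(39−1)·10.1² + (36−1)·13.6²]/(39+36−2) = 141.781
t = (62.7 − 57.4)/√[141.781·(1/39 + 1/36)] = 1.926
df = n₁ + n₂ − 2 = 73
p-value = P(T ≥ 1.926) ≈ 0.0290
Since p ≈ 0.0290 > α = 0.01, fail to reject H0; the evidence is not statistically significant.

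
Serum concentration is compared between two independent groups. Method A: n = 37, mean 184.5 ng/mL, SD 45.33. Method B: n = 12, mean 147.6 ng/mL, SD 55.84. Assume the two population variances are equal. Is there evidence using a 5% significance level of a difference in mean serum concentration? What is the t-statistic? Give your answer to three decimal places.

Let group 1 = method A, group 2 = method B. H0: μ_1 = μ_2; H1: μ_1 ≠ μ_2 (two-sample pooled-variance t-test, two-sided).
s_p² = [(37−1)·45.33² + (12−1)·55.84²]/(37+12−2) = 2303.67
t = (184.5 − 147.6)/√[2303.67·(1/37 + 1/12)] = 2.314
df = n₁ + n₂ − 2 = 47
Two-sided p-value ≈ 0.025
Since p ≈ 0.025 < α = 0.05, reject H0; the data support H1.

2.314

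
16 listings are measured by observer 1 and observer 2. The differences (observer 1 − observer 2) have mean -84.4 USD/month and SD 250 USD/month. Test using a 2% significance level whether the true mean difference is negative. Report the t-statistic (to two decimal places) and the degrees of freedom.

t = -1.35, df = 15

H0: μ_d = 0; H1: μ_d < 0 (paired t-test on the differences, left-tailed).
t = d̄/(s_d/√n) = -84.4/(250/√16) = -1.35
df = n − 1 = 15
p-value = P(T ≤ -1.35) ≈ 0.0985
Since p ≈ 0.0985 > α = 0.02, fail to reject H0; the evidence is not statistically significant.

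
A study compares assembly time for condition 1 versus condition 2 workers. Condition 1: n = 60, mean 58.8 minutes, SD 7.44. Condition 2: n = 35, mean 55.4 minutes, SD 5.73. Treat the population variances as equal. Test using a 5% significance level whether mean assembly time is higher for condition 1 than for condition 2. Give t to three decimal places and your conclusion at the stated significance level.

t = 2.329; reject H0

Let group 1 = condition 1, group 2 = condition 2. H0: μ_1 = μ_2; H1: μ_1 > μ_2 (two-sample pooled-variance t-test, right-tailed).
s_p² = [(60−1)·7.44² + (35−1)·5.73²]/(60+35−2) = 47.1202
t = (58.8 − 55.4)/√[47.1202·(1/60 + 1/35)] = 2.329
df = n₁ + n₂ − 2 = 93
p-value = P(T ≥ 2.329) ≈ 0.011
Since p ≈ 0.011 < α = 0.05, reject H0; the evidence is statistically significant.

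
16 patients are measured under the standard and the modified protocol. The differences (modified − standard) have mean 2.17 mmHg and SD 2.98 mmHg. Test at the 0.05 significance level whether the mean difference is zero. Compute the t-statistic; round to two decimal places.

H0: μ_d = 0; H1: μ_d ≠ 0 (paired t-test on the differences, two-sided).
t = d̄/(s_d/√n) = 2.17/(2.98/√16) = 2.91
df = n − 1 = 15
Two-sided p-value ≈ 0.0107
Since p ≈ 0.0107 < α = 0.05, reject H0; the evidence is statistically significant.

2.91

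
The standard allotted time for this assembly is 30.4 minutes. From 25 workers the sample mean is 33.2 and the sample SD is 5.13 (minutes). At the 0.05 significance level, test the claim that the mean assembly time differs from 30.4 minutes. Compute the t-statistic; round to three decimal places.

H0: μ = 30.4; H1: μ ≠ 30.4 (one-sample t-test, two-sided).
t = (x̄ − μ₀)/(s/√n) = (33.2 − 30.4)/(5.13/√25) = 2.729
df = n − 1 = 24
Two-sided p-value ≈ 0.012
Since p ≈ 0.012 < α = 0.05, reject H0; the evidence is statistically significant.

2.729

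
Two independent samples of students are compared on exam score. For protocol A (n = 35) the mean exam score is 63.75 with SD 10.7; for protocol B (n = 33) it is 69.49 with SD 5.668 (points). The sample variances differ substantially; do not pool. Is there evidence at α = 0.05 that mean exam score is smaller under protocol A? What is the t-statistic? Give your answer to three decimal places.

Let group 1 = protocol A, group 2 = protocol B. H0: μ_1 = μ_2; H1: μ_1 < μ_2 (Welch's two-sample t-test, left-tailed).
t = (x̄_1 − x̄_2)/√(s_1²/n_1 + s_2²/n_2) = (63.75 − 69.49)/√(10.7²/35 + 5.668²/33) = -2.786
Welch–Satterthwaite df ≈ 52.32
p-value = P(T ≤ -2.786) ≈ 0.0037
Since p ≈ 0.0037 < α = 0.05, reject H0; the evidence is statistically significant.

-2.786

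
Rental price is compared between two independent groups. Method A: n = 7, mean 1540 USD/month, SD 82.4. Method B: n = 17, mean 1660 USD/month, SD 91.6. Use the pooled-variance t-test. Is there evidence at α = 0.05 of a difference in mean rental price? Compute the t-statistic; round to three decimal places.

Let group 1 = method A, group 2 = method B. H0: μ_1 = μ_2; H1: μ_1 ≠ μ_2 (two-sample pooled-variance t-test, two-sided).
s_p² = [(7−1)·82.4² + (17−1)·91.6²]/(7+17−2) = 7953.98
t = (1540 − 1660)/√[7953.98·(1/7 + 1/17)] = -2.996
df = n₁ + n₂ − 2 = 22
Two-sided p-value ≈ 0.007
Since p ≈ 0.007 < α = 0.05, reject H0; the evidence is statistically significant.

-2.996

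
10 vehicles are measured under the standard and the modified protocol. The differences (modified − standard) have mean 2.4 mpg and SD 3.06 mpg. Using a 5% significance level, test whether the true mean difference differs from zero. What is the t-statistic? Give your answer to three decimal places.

2.480

H0: μ_d = 0; H1: μ_d ≠ 0 (paired t-test on the differences, two-sided).
t = d̄/(s_d/√n) = 2.4/(3.06/√10) = 2.480
df = n − 1 = 9
Two-sided p-value ≈ 0.0350
Since p ≈ 0.0350 < α = 0.05, reject H0; the data support H1.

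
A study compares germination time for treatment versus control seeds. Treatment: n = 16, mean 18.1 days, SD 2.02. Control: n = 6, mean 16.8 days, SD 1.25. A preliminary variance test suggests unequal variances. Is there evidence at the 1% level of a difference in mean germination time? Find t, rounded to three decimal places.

Let group 1 = treatment, group 2 = control. H0: μ_1 = μ_2; H1: μ_1 ≠ μ_2 (Welch's two-sample t-test, two-sided).
t = (x̄_1 − x̄_2)/√(s_1²/n_1 + s_2²/n_2) = (18.1 − 16.8)/√(2.02²/16 + 1.25²/6) = 1.811
Welch–Satterthwaite df ≈ 14.84
Two-sided p-value ≈ 0.0905
Since p ≈ 0.0905 > α = 0.01, fail to reject H0; the evidence is not statistically significant.

1.811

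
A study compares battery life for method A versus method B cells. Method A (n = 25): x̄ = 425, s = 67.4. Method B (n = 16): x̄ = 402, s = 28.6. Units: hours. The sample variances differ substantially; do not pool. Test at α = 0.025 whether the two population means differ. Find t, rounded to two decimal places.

1.51

Let group 1 = method A, group 2 = method B. H0: μ_1 = μ_2; H1: μ_1 ≠ μ_2 (Welch's two-sample t-test, two-sided).
t = (x̄_1 − x̄_2)/√(s_1²/n_1 + s_2²/n_2) = (425 − 402)/√(67.4²/25 + 28.6²/16) = 1.51
Welch–Satterthwaite df ≈ 34.97
Two-sided p-value ≈ 0.1407
Since p ≈ 0.1407 > α = 0.025, fail to reject H0; the evidence is not statistically significant.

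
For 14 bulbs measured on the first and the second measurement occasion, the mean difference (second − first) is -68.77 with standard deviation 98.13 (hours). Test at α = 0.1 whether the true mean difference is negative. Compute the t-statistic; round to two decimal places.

H0: μ_d = 0; H1: μ_d < 0 (paired t-test on the differences, left-tailed).
t = d̄/(s_d/√n) = -68.77/(98.13/√14) = -2.62
df = n − 1 = 13
p-value = P(T ≤ -2.62) ≈ 0.011
Since p ≈ 0.011 < α = 0.1, reject H0; the evidence is statistically significant.

-2.62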